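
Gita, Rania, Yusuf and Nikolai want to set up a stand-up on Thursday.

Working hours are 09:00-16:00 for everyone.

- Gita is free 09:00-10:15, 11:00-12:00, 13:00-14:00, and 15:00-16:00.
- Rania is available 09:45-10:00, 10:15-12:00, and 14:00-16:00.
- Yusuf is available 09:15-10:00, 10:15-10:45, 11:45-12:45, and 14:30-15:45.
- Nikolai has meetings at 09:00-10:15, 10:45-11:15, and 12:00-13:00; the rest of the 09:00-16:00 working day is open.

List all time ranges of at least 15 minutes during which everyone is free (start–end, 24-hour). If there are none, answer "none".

Nikolai free within 09:00–16:00: 10:15–10:45, 11:15–12:00, 13:00–16:00.
Gita ∩ Rania: 09:45–10:00, 11:00–12:00, 15:00–16:00.
Gita ∩ Rania ∩ Yusuf: 09:45–10:00, 11:45–12:00, 15:00–15:45.
Gita ∩ Rania ∩ Yusuf ∩ Nikolai: 11:45–12:00, 15:00–15:45.
Windows ≥ 15 min: 11:45–12:00, 15:00–15:45.

11:45–12:00, 15:00–15:45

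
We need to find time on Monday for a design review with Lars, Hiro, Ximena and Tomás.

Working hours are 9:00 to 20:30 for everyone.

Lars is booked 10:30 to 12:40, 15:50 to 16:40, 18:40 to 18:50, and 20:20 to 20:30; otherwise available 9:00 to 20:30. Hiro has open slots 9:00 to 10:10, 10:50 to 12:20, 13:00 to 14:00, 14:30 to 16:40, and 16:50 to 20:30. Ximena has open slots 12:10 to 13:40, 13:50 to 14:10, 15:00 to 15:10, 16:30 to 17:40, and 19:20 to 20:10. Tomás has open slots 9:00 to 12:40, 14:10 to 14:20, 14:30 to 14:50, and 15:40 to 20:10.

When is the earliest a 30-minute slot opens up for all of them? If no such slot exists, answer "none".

16:50

Lars free within 09:00–20:30: 09:00–10:30, 12:40–15:50, 16:40–18:40, 18:50–20:20.
Lars ∩ Hiro: 09:00–10:10, 13:00–14:00, 14:30–15:50, 16:50–18:40, 18:50–20:20.
Lars ∩ Hiro ∩ Ximena: 13:00–13:40, 13:50–14:00, 15:00–15:10, 16:50–17:40, 19:20–20:10.
Lars ∩ Hiro ∩ Ximena ∩ Tomás: 16:50–17:40, 19:20–20:10.
Windows ≥ 30 min: 16:50–17:40, 19:20–20:10.
Earliest such window starts at 16:50.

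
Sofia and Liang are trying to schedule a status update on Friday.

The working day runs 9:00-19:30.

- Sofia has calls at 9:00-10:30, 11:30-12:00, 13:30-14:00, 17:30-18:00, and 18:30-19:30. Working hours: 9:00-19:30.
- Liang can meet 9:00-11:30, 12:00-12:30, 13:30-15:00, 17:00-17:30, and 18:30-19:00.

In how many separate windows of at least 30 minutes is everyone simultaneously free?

Sofia free within 09:00–19:30: 10:30–11:30, 12:00–13:30, 14:00–17:30, 18:00–18:30.
Sofia ∩ Liang: 10:30–11:30, 12:00–12:30, 14:00–15:00, 17:00–17:30.
Windows ≥ 30 min: 10:30–11:30, 12:00–12:30, 14:00–15:00, 17:00–17:30.
That's 4 windows.

4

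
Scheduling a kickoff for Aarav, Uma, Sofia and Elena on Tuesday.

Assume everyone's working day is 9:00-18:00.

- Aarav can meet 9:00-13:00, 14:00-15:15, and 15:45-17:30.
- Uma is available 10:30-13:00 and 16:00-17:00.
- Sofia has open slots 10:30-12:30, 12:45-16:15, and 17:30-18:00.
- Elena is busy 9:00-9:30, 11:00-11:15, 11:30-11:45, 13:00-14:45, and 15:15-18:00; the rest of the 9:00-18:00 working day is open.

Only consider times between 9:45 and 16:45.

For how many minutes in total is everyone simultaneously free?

105 minutes

Elena free within 09:00–18:00: 09:30–11:00, 11:15–11:30, 11:45–13:00, 14:45–15:15.
Aarav ∩ Uma: 10:30–13:00, 16:00–17:00.
Aarav ∩ Uma ∩ Sofia: 10:30–12:30, 12:45–13:00, 16:00–16:15.
Aarav ∩ Uma ∩ Sofia ∩ Elena: 10:30–11:00, 11:15–11:30, 11:45–12:30, 12:45–13:00.
Restricted to 09:45–16:45: 10:30–11:00, 11:15–11:30, 11:45–12:30, 12:45–13:00.
Total common minutes: 30 + 15 + 45 + 15 = 105.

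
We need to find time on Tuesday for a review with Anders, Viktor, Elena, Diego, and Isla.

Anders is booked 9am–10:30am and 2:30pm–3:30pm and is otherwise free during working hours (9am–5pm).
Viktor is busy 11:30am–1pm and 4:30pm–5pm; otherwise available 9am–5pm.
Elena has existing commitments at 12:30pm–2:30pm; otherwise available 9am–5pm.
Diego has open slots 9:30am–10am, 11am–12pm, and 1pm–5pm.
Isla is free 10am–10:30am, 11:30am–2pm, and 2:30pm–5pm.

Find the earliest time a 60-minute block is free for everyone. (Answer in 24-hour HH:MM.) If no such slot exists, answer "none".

15:30

Anders free within 09:00–17:00: 10:30–14:30, 15:30–17:00.
Viktor free within 09:00–17:00: 09:00–11:30, 13:00–16:30.
Elena free within 09:00–17:00: 09:00–12:30, 14:30–17:00.
Anders ∩ Viktor: 10:30–11:30, 13:00–14:30, 15:30–16:30.
Anders ∩ Viktor ∩ Elena: 10:30–11:30, 15:30–16:30.
Anders ∩ Viktor ∩ Elena ∩ Diego: 11:00–11:30, 15:30–16:30.
Anders ∩ Viktor ∩ Elena ∩ Diego ∩ Isla: 15:30–16:30.
Windows ≥ 60 min: 15:30–16:30.
Earliest such window starts at 15:30.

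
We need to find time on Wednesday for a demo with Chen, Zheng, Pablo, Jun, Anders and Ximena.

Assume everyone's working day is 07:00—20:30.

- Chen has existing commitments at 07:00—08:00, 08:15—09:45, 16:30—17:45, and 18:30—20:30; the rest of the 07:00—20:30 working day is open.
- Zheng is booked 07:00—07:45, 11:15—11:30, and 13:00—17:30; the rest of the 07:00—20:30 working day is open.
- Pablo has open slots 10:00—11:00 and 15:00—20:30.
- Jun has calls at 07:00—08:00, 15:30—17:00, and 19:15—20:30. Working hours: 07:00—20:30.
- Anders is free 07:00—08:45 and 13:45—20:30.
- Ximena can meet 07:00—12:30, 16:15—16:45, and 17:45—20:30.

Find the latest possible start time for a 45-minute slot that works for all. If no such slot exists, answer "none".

17:45

Chen free within 07:00–20:30: 08:00–08:15, 09:45–16:30, 17:45–18:30.
Zheng free within 07:00–20:30: 07:45–11:15, 11:30–13:00, 17:30–20:30.
Jun free within 07:00–20:30: 08:00–15:30, 17:00–19:15.
Chen ∩ Zheng: 08:00–08:15, 09:45–11:15, 11:30–13:00, 17:45–18:30.
Chen ∩ Zheng ∩ Pablo: 10:00–11:00, 17:45–18:30.
Chen ∩ Zheng ∩ Pablo ∩ Jun: 10:00–11:00, 17:45–18:30.
Chen ∩ Zheng ∩ Pablo ∩ Jun ∩ Anders: 17:45–18:30.
Chen ∩ Zheng ∩ Pablo ∩ Jun ∩ Anders ∩ Ximena: 17:45–18:30.
Windows ≥ 45 min: 17:45–18:30.
Latest start in the last window 17:45–18:30 is 18:30 − 45 min = 17:45.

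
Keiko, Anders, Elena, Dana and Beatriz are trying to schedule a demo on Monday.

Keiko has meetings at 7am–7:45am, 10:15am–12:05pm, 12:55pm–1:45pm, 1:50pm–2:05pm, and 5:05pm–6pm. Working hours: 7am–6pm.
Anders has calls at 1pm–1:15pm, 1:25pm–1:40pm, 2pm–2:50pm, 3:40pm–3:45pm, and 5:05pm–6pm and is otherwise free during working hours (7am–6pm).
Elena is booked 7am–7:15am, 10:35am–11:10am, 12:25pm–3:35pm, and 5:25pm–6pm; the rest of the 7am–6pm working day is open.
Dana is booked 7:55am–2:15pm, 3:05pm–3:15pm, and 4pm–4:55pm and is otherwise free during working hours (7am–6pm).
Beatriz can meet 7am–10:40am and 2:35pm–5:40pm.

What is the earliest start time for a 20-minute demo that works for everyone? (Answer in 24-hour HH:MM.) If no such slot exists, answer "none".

none

Keiko free within 07:00–18:00: 07:45–10:15, 12:05–12:55, 13:45–13:50, 14:05–17:05.
Anders free within 07:00–18:00: 07:00–13:00, 13:15–13:25, 13:40–14:00, 14:50–15:40, 15:45–17:05.
Elena free within 07:00–18:00: 07:15–10:35, 11:10–12:25, 15:35–17:25.
Dana free within 07:00–18:00: 07:00–07:55, 14:15–15:05, 15:15–16:00, 16:55–18:00.
Keiko ∩ Anders: 07:45–10:15, 12:05–12:55, 13:45–13:50, 14:50–15:40, 15:45–17:05.
Keiko ∩ Anders ∩ Elena: 07:45–10:15, 12:05–12:25, 15:35–15:40, 15:45–17:05.
Keiko ∩ Anders ∩ Elena ∩ Dana: 07:45–07:55, 15:35–15:40, 15:45–16:00, 16:55–17:05.
Keiko ∩ Anders ∩ Elena ∩ Dana ∩ Beatriz: 07:45–07:55, 15:35–15:40, 15:45–16:00, 16:55–17:05.
Windows ≥ 20 min: (none).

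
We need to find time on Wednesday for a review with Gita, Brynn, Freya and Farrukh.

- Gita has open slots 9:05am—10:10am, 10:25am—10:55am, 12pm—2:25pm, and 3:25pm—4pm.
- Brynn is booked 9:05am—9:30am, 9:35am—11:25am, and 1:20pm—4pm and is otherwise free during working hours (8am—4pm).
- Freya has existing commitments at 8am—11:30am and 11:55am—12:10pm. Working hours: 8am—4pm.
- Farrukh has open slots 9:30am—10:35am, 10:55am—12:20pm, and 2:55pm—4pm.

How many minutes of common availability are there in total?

10 minutes

Brynn free within 08:00–16:00: 08:00–09:05, 09:30–09:35, 11:25–13:20.
Freya free within 08:00–16:00: 11:30–11:55, 12:10–16:00.
Gita ∩ Brynn: 09:30–09:35, 12:00–13:20.
Gita ∩ Brynn ∩ Freya: 12:10–13:20.
Gita ∩ Brynn ∩ Freya ∩ Farrukh: 12:10–12:20.
Total common minutes: 10.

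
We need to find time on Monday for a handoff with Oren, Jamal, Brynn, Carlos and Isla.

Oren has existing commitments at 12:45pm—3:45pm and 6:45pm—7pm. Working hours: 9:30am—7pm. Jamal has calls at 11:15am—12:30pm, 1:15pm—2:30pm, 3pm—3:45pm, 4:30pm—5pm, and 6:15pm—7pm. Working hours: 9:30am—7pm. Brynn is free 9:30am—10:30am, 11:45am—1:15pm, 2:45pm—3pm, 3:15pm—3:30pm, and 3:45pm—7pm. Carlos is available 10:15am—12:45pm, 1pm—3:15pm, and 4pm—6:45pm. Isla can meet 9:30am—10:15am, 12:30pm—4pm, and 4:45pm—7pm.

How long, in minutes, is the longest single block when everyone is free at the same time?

75 minutes

Oren free within 09:30–19:00: 09:30–12:45, 15:45–18:45.
Jamal free within 09:30–19:00: 09:30–11:15, 12:30–13:15, 14:30–15:00, 15:45–16:30, 17:00–18:15.
Oren ∩ Jamal: 09:30–11:15, 12:30–12:45, 15:45–16:30, 17:00–18:15.
Oren ∩ Jamal ∩ Brynn: 09:30–10:30, 12:30–12:45, 15:45–16:30, 17:00–18:15.
Oren ∩ Jamal ∩ Brynn ∩ Carlos: 10:15–10:30, 12:30–12:45, 16:00–16:30, 17:00–18:15.
Oren ∩ Jamal ∩ Brynn ∩ Carlos ∩ Isla: 12:30–12:45, 17:00–18:15.
Common window lengths: 15, 75 min; longest is 75.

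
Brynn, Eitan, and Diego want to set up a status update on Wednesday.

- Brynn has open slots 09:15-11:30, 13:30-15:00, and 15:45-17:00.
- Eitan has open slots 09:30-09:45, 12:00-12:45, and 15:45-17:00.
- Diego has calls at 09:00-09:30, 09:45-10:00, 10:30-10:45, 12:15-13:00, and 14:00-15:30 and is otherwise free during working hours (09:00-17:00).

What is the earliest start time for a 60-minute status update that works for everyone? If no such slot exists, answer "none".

15:45

Diego free within 09:00–17:00: 09:30–09:45, 10:00–10:30, 10:45–12:15, 13:00–14:00, 15:30–17:00.
Brynn ∩ Eitan: 09:30–09:45, 15:45–17:00.
Brynn ∩ Eitan ∩ Diego: 09:30–09:45, 15:45–17:00.
Windows ≥ 60 min: 15:45–17:00.
Earliest such window starts at 15:45.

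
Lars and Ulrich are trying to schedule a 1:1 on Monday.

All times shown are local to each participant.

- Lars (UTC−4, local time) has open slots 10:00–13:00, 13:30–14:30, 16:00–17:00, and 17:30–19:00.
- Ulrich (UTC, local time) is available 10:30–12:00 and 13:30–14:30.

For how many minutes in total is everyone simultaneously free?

30 minutes

Lars → UTC: 14:00–17:00, 17:30–18:30, 20:00–21:00, 21:30–23:00.
Ulrich → UTC: 10:30–12:00, 13:30–14:30.
Lars ∩ Ulrich: 14:00–14:30.
Total common minutes: 30.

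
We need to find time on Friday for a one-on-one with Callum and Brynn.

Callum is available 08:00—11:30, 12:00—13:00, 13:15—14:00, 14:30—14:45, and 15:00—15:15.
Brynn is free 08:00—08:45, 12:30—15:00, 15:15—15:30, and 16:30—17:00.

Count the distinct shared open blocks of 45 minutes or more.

2

Callum ∩ Brynn: 08:00–08:45, 12:30–13:00, 13:15–14:00, 14:30–14:45.
Windows ≥ 45 min: 08:00–08:45, 13:15–14:00.
That's 2 windows.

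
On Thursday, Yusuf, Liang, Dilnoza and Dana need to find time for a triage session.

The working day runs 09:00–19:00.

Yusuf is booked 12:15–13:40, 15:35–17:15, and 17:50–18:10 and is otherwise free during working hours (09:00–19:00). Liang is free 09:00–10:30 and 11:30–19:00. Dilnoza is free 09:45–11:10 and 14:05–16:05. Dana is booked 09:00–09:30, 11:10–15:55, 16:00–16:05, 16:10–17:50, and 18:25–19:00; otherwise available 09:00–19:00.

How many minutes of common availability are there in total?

45 minutes

Yusuf free within 09:00–19:00: 09:00–12:15, 13:40–15:35, 17:15–17:50, 18:10–19:00.
Dana free within 09:00–19:00: 09:30–11:10, 15:55–16:00, 16:05–16:10, 17:50–18:25.
Yusuf ∩ Liang: 09:00–10:30, 11:30–12:15, 13:40–15:35, 17:15–17:50, 18:10–19:00.
Yusuf ∩ Liang ∩ Dilnoza: 09:45–10:30, 14:05–15:35.
Yusuf ∩ Liang ∩ Dilnoza ∩ Dana: 09:45–10:30.
Total common minutes: 45.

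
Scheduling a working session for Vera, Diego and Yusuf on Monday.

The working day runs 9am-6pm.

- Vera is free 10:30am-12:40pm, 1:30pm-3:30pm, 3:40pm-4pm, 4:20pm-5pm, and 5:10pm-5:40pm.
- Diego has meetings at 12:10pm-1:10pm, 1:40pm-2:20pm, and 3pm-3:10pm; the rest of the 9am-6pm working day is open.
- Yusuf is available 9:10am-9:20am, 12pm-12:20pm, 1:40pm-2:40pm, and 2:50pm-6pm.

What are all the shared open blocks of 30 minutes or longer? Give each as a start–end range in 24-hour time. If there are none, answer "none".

Diego free within 09:00–18:00: 09:00–12:10, 13:10–13:40, 14:20–15:00, 15:10–18:00.
Vera ∩ Diego: 10:30–12:10, 13:30–13:40, 14:20–15:00, 15:10–15:30, 15:40–16:00, 16:20–17:00, 17:10–17:40.
Vera ∩ Diego ∩ Yusuf: 12:00–12:10, 14:20–14:40, 14:50–15:00, 15:10–15:30, 15:40–16:00, 16:20–17:00, 17:10–17:40.
Windows ≥ 30 min: 16:20–17:00, 17:10–17:40.

16:20–17:00, 17:10–17:40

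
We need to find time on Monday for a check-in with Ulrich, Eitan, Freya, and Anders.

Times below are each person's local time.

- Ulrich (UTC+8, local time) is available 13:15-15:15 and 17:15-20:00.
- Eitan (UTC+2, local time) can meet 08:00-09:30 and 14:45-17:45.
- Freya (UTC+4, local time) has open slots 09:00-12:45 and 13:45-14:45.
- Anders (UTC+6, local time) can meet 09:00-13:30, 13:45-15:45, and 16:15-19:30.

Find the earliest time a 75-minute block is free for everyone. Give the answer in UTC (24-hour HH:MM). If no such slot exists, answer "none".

Ulrich → UTC: 05:15–07:15, 09:15–12:00.
Eitan → UTC: 06:00–07:30, 12:45–15:45.
Freya → UTC: 05:00–08:45, 09:45–10:45.
Anders → UTC: 03:00–07:30, 07:45–09:45, 10:15–13:30.
Ulrich ∩ Eitan: 06:00–07:15.
Ulrich ∩ Eitan ∩ Freya: 06:00–07:15.
Ulrich ∩ Eitan ∩ Freya ∩ Anders: 06:00–07:15.
Windows ≥ 75 min: 06:00–07:15.
Earliest such window starts at 06:00.

06:00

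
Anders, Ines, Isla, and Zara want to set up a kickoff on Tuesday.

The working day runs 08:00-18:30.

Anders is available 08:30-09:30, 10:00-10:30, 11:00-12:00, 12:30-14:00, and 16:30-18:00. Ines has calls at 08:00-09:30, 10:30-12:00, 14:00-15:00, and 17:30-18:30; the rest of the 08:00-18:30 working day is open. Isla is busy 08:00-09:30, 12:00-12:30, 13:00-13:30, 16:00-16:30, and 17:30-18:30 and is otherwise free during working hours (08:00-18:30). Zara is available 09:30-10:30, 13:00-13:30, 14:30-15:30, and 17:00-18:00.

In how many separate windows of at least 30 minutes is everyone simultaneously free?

2

Ines free within 08:00–18:30: 09:30–10:30, 12:00–14:00, 15:00–17:30.
Isla free within 08:00–18:30: 09:30–12:00, 12:30–13:00, 13:30–16:00, 16:30–17:30.
Anders ∩ Ines: 10:00–10:30, 12:30–14:00, 16:30–17:30.
Anders ∩ Ines ∩ Isla: 10:00–10:30, 12:30–13:00, 13:30–14:00, 16:30–17:30.
Anders ∩ Ines ∩ Isla ∩ Zara: 10:00–10:30, 17:00–17:30.
Windows ≥ 30 min: 10:00–10:30, 17:00–17:30.
That's 2 windows.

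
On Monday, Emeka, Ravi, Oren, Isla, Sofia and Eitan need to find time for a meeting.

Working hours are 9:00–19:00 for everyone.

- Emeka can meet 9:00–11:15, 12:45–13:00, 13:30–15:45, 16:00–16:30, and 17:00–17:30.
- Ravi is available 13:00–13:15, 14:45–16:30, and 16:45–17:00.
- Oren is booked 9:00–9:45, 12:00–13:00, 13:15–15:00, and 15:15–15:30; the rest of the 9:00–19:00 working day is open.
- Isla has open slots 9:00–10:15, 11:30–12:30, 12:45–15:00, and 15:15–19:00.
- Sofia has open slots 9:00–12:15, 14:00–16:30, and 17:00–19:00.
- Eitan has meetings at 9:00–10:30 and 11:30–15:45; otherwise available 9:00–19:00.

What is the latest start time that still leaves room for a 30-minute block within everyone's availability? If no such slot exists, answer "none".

16:00

Oren free within 09:00–19:00: 09:45–12:00, 13:00–13:15, 15:00–15:15, 15:30–19:00.
Eitan free within 09:00–19:00: 10:30–11:30, 15:45–19:00.
Emeka ∩ Ravi: 14:45–15:45, 16:00–16:30.
Emeka ∩ Ravi ∩ Oren: 15:00–15:15, 15:30–15:45, 16:00–16:30.
Emeka ∩ Ravi ∩ Oren ∩ Isla: 15:30–15:45, 16:00–16:30.
Emeka ∩ Ravi ∩ Oren ∩ Isla ∩ Sofia: 15:30–15:45, 16:00–16:30.
Emeka ∩ Ravi ∩ Oren ∩ Isla ∩ Sofia ∩ Eitan: 16:00–16:30.
Windows ≥ 30 min: 16:00–16:30.
Latest start in the last window 16:00–16:30 is 16:30 − 30 min = 16:00.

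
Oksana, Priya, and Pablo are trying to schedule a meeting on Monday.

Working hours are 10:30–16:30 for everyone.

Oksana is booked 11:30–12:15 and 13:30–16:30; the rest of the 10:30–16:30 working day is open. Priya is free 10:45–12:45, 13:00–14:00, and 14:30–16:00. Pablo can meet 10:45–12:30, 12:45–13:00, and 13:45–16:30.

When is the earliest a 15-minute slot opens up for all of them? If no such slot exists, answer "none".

10:45

Oksana free within 10:30–16:30: 10:30–11:30, 12:15–13:30.
Oksana ∩ Priya: 10:45–11:30, 12:15–12:45, 13:00–13:30.
Oksana ∩ Priya ∩ Pablo: 10:45–11:30, 12:15–12:30.
Windows ≥ 15 min: 10:45–11:30, 12:15–12:30.
Earliest such window starts at 10:45.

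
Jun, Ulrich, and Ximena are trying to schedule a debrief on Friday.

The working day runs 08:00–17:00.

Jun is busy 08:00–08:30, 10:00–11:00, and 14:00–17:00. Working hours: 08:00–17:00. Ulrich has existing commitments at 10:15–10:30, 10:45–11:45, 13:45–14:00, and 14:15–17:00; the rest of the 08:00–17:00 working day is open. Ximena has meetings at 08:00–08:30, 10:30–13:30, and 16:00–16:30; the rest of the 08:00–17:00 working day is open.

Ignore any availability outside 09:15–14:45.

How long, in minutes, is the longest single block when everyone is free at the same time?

45 minutes

Jun free within 08:00–17:00: 08:30–10:00, 11:00–14:00.
Ulrich free within 08:00–17:00: 08:00–10:15, 10:30–10:45, 11:45–13:45, 14:00–14:15.
Ximena free within 08:00–17:00: 08:30–10:30, 13:30–16:00, 16:30–17:00.
Jun ∩ Ulrich: 08:30–10:00, 11:45–13:45.
Jun ∩ Ulrich ∩ Ximena: 08:30–10:00, 13:30–13:45.
Restricted to 09:15–14:45: 09:15–10:00, 13:30–13:45.
Common window lengths: 45, 15 min; longest is 45.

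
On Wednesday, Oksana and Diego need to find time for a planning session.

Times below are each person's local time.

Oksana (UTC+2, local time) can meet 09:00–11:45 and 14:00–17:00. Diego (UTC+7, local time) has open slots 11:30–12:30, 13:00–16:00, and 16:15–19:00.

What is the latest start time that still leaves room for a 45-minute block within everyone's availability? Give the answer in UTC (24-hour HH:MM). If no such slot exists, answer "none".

Oksana → UTC: 07:00–09:45, 12:00–15:00.
Diego → UTC: 04:30–05:30, 06:00–09:00, 09:15–12:00.
Oksana ∩ Diego: 07:00–09:00, 09:15–09:45.
Windows ≥ 45 min: 07:00–09:00.
Latest start in the last window 07:00–09:00 is 09:00 − 45 min = 08:15.

08:15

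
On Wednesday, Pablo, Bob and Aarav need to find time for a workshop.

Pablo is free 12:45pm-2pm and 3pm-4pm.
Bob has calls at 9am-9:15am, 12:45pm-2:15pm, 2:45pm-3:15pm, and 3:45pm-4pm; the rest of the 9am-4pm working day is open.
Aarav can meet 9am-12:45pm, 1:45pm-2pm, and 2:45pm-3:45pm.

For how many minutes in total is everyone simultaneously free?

30 minutes

Bob free within 09:00–16:00: 09:15–12:45, 14:15–14:45, 15:15–15:45.
Pablo ∩ Bob: 15:15–15:45.
Pablo ∩ Bob ∩ Aarav: 15:15–15:45.
Total common minutes: 30.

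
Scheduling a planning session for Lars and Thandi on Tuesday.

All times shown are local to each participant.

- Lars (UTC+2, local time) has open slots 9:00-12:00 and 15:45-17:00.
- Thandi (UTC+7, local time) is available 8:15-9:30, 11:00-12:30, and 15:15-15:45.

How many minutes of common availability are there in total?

Lars → UTC: 07:00–10:00, 13:45–15:00.
Thandi → UTC: 01:15–02:30, 04:00–05:30, 08:15–08:45.
Lars ∩ Thandi: 08:15–08:45.
Total common minutes: 30.

30 minutes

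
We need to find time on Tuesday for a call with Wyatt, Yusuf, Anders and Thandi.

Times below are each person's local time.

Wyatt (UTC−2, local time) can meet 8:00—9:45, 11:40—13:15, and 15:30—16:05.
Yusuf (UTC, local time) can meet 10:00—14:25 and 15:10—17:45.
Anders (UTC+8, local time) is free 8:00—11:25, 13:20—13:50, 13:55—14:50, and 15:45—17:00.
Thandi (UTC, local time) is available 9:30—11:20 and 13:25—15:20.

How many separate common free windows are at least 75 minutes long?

Wyatt → UTC: 10:00–11:45, 13:40–15:15, 17:30–18:05.
Yusuf → UTC: 10:00–14:25, 15:10–17:45.
Anders → UTC: 00:00–03:25, 05:20–05:50, 05:55–06:50, 07:45–09:00.
Thandi → UTC: 09:30–11:20, 13:25–15:20.
Wyatt ∩ Yusuf: 10:00–11:45, 13:40–14:25, 15:10–15:15, 17:30–17:45.
Wyatt ∩ Yusuf ∩ Anders: (none).
Wyatt ∩ Yusuf ∩ Anders ∩ Thandi: (none).
Windows ≥ 75 min: (none).
That's 0 windows.

0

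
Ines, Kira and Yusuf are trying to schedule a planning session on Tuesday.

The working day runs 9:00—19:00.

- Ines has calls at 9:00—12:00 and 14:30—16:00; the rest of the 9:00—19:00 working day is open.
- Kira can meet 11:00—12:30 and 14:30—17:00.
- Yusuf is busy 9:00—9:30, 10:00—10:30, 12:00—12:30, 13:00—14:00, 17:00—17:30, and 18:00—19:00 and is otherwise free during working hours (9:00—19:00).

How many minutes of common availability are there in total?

60 minutes

Ines free within 09:00–19:00: 12:00–14:30, 16:00–19:00.
Yusuf free within 09:00–19:00: 09:30–10:00, 10:30–12:00, 12:30–13:00, 14:00–17:00, 17:30–18:00.
Ines ∩ Kira: 12:00–12:30, 16:00–17:00.
Ines ∩ Kira ∩ Yusuf: 16:00–17:00.
Total common minutes: 60.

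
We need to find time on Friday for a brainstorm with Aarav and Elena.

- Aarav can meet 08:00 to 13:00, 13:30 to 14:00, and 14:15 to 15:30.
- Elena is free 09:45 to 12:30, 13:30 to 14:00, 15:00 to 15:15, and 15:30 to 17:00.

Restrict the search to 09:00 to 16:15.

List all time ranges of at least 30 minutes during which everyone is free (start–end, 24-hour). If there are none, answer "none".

09:45–12:30, 13:30–14:00

Aarav ∩ Elena: 09:45–12:30, 13:30–14:00, 15:00–15:15.
Restricted to 09:00–16:15: 09:45–12:30, 13:30–14:00, 15:00–15:15.
Windows ≥ 30 min: 09:45–12:30, 13:30–14:00.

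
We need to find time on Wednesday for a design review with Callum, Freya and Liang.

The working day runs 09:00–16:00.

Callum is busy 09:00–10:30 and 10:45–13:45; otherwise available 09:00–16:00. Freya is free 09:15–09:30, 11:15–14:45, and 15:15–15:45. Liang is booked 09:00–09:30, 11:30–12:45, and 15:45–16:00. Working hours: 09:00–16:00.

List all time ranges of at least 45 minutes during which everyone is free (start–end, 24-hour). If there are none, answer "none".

Callum free within 09:00–16:00: 10:30–10:45, 13:45–16:00.
Liang free within 09:00–16:00: 09:30–11:30, 12:45–15:45.
Callum ∩ Freya: 13:45–14:45, 15:15–15:45.
Callum ∩ Freya ∩ Liang: 13:45–14:45, 15:15–15:45.
Windows ≥ 45 min: 13:45–14:45.

13:45–14:45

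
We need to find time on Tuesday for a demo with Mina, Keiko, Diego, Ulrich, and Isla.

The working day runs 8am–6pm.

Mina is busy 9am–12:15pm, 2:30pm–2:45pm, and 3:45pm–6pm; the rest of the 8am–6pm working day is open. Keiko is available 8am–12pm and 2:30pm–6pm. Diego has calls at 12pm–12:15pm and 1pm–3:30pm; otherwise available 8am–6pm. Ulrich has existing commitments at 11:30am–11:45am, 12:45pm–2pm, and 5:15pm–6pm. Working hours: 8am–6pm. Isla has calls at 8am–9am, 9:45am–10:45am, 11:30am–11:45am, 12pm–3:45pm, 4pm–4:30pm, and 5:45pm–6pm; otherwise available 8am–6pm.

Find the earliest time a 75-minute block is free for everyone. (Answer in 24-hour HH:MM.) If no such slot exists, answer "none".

none

Mina free within 08:00–18:00: 08:00–09:00, 12:15–14:30, 14:45–15:45.
Diego free within 08:00–18:00: 08:00–12:00, 12:15–13:00, 15:30–18:00.
Ulrich free within 08:00–18:00: 08:00–11:30, 11:45–12:45, 14:00–17:15.
Isla free within 08:00–18:00: 09:00–09:45, 10:45–11:30, 11:45–12:00, 15:45–16:00, 16:30–17:45.
Mina ∩ Keiko: 08:00–09:00, 14:45–15:45.
Mina ∩ Keiko ∩ Diego: 08:00–09:00, 15:30–15:45.
Mina ∩ Keiko ∩ Diego ∩ Ulrich: 08:00–09:00, 15:30–15:45.
Mina ∩ Keiko ∩ Diego ∩ Ulrich ∩ Isla: (none).
Windows ≥ 75 min: (none).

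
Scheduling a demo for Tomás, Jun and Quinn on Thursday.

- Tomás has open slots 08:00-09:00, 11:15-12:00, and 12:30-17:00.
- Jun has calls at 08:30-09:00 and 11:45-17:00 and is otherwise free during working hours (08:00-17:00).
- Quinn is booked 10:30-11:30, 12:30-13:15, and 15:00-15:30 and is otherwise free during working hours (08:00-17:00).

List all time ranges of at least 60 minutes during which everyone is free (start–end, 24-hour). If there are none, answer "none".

none

Jun free within 08:00–17:00: 08:00–08:30, 09:00–11:45.
Quinn free within 08:00–17:00: 08:00–10:30, 11:30–12:30, 13:15–15:00, 15:30–17:00.
Tomás ∩ Jun: 08:00–08:30, 11:15–11:45.
Tomás ∩ Jun ∩ Quinn: 08:00–08:30, 11:30–11:45.
Windows ≥ 60 min: (none).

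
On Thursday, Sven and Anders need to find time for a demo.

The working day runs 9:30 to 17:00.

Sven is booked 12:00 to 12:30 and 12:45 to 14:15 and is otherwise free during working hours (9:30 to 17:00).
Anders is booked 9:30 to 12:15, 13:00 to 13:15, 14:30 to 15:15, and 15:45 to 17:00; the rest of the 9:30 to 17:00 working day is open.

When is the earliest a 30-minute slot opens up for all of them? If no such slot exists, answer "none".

Sven free within 09:30–17:00: 09:30–12:00, 12:30–12:45, 14:15–17:00.
Anders free within 09:30–17:00: 12:15–13:00, 13:15–14:30, 15:15–15:45.
Sven ∩ Anders: 12:30–12:45, 14:15–14:30, 15:15–15:45.
Windows ≥ 30 min: 15:15–15:45.
Earliest such window starts at 15:15.

15:15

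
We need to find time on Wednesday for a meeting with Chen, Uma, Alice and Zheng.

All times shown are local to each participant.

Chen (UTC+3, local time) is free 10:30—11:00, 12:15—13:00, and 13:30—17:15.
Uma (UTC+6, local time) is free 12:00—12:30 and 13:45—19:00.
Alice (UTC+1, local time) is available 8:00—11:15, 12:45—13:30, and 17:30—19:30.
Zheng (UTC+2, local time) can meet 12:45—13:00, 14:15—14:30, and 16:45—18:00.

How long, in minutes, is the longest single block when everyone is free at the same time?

15 minutes

Chen → UTC: 07:30–08:00, 09:15–10:00, 10:30–14:15.
Uma → UTC: 06:00–06:30, 07:45–13:00.
Alice → UTC: 07:00–10:15, 11:45–12:30, 16:30–18:30.
Zheng → UTC: 10:45–11:00, 12:15–12:30, 14:45–16:00.
Chen ∩ Uma: 07:45–08:00, 09:15–10:00, 10:30–13:00.
Chen ∩ Uma ∩ Alice: 07:45–08:00, 09:15–10:00, 11:45–12:30.
Chen ∩ Uma ∩ Alice ∩ Zheng: 12:15–12:30.
Single common window of 15 minutes.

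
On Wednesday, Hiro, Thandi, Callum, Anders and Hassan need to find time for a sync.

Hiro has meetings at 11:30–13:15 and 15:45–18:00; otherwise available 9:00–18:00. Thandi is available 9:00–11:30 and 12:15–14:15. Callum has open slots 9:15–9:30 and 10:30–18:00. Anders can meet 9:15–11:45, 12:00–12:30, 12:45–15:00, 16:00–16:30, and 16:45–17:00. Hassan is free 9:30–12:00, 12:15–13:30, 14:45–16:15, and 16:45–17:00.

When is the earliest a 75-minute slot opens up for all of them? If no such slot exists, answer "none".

none

Hiro free within 09:00–18:00: 09:00–11:30, 13:15–15:45.
Hiro ∩ Thandi: 09:00–11:30, 13:15–14:15.
Hiro ∩ Thandi ∩ Callum: 09:15–09:30, 10:30–11:30, 13:15–14:15.
Hiro ∩ Thandi ∩ Callum ∩ Anders: 09:15–09:30, 10:30–11:30, 13:15–14:15.
Hiro ∩ Thandi ∩ Callum ∩ Anders ∩ Hassan: 10:30–11:30, 13:15–13:30.
Windows ≥ 75 min: (none).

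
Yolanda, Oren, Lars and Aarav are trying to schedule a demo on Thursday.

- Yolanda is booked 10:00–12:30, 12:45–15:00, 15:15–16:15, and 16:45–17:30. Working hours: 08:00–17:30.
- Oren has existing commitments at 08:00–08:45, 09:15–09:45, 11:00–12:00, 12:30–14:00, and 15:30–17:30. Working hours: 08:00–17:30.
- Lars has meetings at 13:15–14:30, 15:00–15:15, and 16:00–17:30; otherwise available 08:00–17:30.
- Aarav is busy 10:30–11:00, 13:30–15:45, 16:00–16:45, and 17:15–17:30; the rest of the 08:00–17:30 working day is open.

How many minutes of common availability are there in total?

Yolanda free within 08:00–17:30: 08:00–10:00, 12:30–12:45, 15:00–15:15, 16:15–16:45.
Oren free within 08:00–17:30: 08:45–09:15, 09:45–11:00, 12:00–12:30, 14:00–15:30.
Lars free within 08:00–17:30: 08:00–13:15, 14:30–15:00, 15:15–16:00.
Aarav free within 08:00–17:30: 08:00–10:30, 11:00–13:30, 15:45–16:00, 16:45–17:15.
Yolanda ∩ Oren: 08:45–09:15, 09:45–10:00, 15:00–15:15.
Yolanda ∩ Oren ∩ Lars: 08:45–09:15, 09:45–10:00.
Yolanda ∩ Oren ∩ Lars ∩ Aarav: 08:45–09:15, 09:45–10:00.
Total common minutes: 30 + 15 = 45.

45 minutes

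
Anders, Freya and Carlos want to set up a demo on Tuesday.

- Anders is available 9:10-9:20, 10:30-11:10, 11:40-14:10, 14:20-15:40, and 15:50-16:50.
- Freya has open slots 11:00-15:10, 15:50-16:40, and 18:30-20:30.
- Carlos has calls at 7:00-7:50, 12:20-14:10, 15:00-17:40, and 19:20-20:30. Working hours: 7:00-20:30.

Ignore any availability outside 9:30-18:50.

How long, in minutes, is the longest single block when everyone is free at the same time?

40 minutes

Carlos free within 07:00–20:30: 07:50–12:20, 14:10–15:00, 17:40–19:20.
Anders ∩ Freya: 11:00–11:10, 11:40–14:10, 14:20–15:10, 15:50–16:40.
Anders ∩ Freya ∩ Carlos: 11:00–11:10, 11:40–12:20, 14:20–15:00.
Restricted to 09:30–18:50: 11:00–11:10, 11:40–12:20, 14:20–15:00.
Common window lengths: 10, 40, 40 min; longest is 40.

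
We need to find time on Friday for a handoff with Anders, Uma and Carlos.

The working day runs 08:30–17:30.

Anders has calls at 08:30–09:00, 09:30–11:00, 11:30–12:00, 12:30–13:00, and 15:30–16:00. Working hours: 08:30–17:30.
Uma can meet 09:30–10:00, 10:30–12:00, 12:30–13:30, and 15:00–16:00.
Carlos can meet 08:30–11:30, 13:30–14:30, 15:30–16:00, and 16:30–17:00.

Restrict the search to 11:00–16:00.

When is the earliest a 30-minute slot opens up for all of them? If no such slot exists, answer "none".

11:00

Anders free within 08:30–17:30: 09:00–09:30, 11:00–11:30, 12:00–12:30, 13:00–15:30, 16:00–17:30.
Anders ∩ Uma: 11:00–11:30, 13:00–13:30, 15:00–15:30.
Anders ∩ Uma ∩ Carlos: 11:00–11:30.
Restricted to 11:00–16:00: 11:00–11:30.
Windows ≥ 30 min: 11:00–11:30.
Earliest such window starts at 11:00.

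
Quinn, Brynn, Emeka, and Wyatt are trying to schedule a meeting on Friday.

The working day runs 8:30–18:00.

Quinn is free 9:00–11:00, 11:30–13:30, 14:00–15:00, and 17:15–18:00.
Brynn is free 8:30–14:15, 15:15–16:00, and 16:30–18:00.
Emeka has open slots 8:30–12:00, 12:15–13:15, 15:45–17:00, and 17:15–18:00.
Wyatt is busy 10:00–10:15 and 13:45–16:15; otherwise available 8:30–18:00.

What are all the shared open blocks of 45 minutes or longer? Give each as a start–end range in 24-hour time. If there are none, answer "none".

Wyatt free within 08:30–18:00: 08:30–10:00, 10:15–13:45, 16:15–18:00.
Quinn ∩ Brynn: 09:00–11:00, 11:30–13:30, 14:00–14:15, 17:15–18:00.
Quinn ∩ Brynn ∩ Emeka: 09:00–11:00, 11:30–12:00, 12:15–13:15, 17:15–18:00.
Quinn ∩ Brynn ∩ Emeka ∩ Wyatt: 09:00–10:00, 10:15–11:00, 11:30–12:00, 12:15–13:15, 17:15–18:00.
Windows ≥ 45 min: 09:00–10:00, 10:15–11:00, 12:15–13:15, 17:15–18:00.

09:00–10:00, 10:15–11:00, 12:15–13:15, 17:15–18:00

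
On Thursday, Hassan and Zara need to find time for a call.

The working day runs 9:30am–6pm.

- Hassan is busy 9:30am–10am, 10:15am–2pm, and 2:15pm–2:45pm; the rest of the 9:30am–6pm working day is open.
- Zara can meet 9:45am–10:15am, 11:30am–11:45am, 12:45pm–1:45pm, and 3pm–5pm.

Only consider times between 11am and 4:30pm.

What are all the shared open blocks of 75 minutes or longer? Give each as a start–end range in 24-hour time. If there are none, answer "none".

15:00–16:30

Hassan free within 09:30–18:00: 10:00–10:15, 14:00–14:15, 14:45–18:00.
Hassan ∩ Zara: 10:00–10:15, 15:00–17:00.
Restricted to 11:00–16:30: 15:00–16:30.
Windows ≥ 75 min: 15:00–16:30.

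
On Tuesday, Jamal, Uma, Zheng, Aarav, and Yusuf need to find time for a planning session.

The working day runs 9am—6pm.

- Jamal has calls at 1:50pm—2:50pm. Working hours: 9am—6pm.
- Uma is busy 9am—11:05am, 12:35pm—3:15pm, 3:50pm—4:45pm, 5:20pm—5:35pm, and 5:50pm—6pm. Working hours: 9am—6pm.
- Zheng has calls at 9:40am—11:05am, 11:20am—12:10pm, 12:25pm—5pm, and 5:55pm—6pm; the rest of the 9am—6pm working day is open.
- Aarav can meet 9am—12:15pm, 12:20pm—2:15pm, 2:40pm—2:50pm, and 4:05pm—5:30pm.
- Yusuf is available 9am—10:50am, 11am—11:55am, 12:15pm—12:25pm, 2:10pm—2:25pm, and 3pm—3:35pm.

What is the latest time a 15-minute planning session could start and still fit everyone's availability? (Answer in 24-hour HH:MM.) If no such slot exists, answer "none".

Jamal free within 09:00–18:00: 09:00–13:50, 14:50–18:00.
Uma free within 09:00–18:00: 11:05–12:35, 15:15–15:50, 16:45–17:20, 17:35–17:50.
Zheng free within 09:00–18:00: 09:00–09:40, 11:05–11:20, 12:10–12:25, 17:00–17:55.
Jamal ∩ Uma: 11:05–12:35, 15:15–15:50, 16:45–17:20, 17:35–17:50.
Jamal ∩ Uma ∩ Zheng: 11:05–11:20, 12:10–12:25, 17:00–17:20, 17:35–17:50.
Jamal ∩ Uma ∩ Zheng ∩ Aarav: 11:05–11:20, 12:10–12:15, 12:20–12:25, 17:00–17:20.
Jamal ∩ Uma ∩ Zheng ∩ Aarav ∩ Yusuf: 11:05–11:20, 12:20–12:25.
Windows ≥ 15 min: 11:05–11:20.
Latest start in the last window 11:05–11:20 is 11:20 − 15 min = 11:05.

11:05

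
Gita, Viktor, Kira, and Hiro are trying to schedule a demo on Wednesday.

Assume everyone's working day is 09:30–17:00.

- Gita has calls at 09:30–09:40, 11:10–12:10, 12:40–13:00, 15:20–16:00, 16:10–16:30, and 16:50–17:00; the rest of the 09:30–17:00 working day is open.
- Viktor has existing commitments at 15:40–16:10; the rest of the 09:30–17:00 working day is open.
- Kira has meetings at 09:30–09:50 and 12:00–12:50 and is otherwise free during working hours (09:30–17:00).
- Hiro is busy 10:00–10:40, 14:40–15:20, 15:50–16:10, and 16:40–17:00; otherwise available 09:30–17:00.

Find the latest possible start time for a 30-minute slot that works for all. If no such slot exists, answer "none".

Gita free within 09:30–17:00: 09:40–11:10, 12:10–12:40, 13:00–15:20, 16:00–16:10, 16:30–16:50.
Viktor free within 09:30–17:00: 09:30–15:40, 16:10–17:00.
Kira free within 09:30–17:00: 09:50–12:00, 12:50–17:00.
Hiro free within 09:30–17:00: 09:30–10:00, 10:40–14:40, 15:20–15:50, 16:10–16:40.
Gita ∩ Viktor: 09:40–11:10, 12:10–12:40, 13:00–15:20, 16:30–16:50.
Gita ∩ Viktor ∩ Kira: 09:50–11:10, 13:00–15:20, 16:30–16:50.
Gita ∩ Viktor ∩ Kira ∩ Hiro: 09:50–10:00, 10:40–11:10, 13:00–14:40, 16:30–16:40.
Windows ≥ 30 min: 10:40–11:10, 13:00–14:40.
Latest start in the last window 13:00–14:40 is 14:40 − 30 min = 14:10.

14:10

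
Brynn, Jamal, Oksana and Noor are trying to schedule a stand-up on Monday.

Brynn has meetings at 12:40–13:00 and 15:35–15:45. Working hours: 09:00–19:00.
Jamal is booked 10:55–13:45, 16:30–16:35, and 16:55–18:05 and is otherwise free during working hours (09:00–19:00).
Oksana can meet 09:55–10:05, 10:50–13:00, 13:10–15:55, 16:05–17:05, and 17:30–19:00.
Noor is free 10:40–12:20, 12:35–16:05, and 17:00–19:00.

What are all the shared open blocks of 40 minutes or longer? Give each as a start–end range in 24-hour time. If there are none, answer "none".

Brynn free within 09:00–19:00: 09:00–12:40, 13:00–15:35, 15:45–19:00.
Jamal free within 09:00–19:00: 09:00–10:55, 13:45–16:30, 16:35–16:55, 18:05–19:00.
Brynn ∩ Jamal: 09:00–10:55, 13:45–15:35, 15:45–16:30, 16:35–16:55, 18:05–19:00.
Brynn ∩ Jamal ∩ Oksana: 09:55–10:05, 10:50–10:55, 13:45–15:35, 15:45–15:55, 16:05–16:30, 16:35–16:55, 18:05–19:00.
Brynn ∩ Jamal ∩ Oksana ∩ Noor: 10:50–10:55, 13:45–15:35, 15:45–15:55, 18:05–19:00.
Windows ≥ 40 min: 13:45–15:35, 18:05–19:00.

13:45–15:35, 18:05–19:00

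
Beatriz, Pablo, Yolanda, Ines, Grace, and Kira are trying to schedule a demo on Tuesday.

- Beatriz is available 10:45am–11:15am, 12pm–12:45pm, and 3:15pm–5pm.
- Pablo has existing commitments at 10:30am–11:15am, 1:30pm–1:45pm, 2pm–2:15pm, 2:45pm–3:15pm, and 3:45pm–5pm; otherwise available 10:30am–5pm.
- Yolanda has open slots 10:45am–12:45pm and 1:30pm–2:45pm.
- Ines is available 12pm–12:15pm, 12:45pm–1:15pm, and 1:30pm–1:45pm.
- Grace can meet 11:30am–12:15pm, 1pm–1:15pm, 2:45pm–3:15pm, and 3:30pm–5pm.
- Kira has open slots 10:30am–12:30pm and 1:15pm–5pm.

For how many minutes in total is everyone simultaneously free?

Pablo free within 10:30–17:00: 11:15–13:30, 13:45–14:00, 14:15–14:45, 15:15–15:45.
Beatriz ∩ Pablo: 12:00–12:45, 15:15–15:45.
Beatriz ∩ Pablo ∩ Yolanda: 12:00–12:45.
Beatriz ∩ Pablo ∩ Yolanda ∩ Ines: 12:00–12:15.
Beatriz ∩ Pablo ∩ Yolanda ∩ Ines ∩ Grace: 12:00–12:15.
Beatriz ∩ Pablo ∩ Yolanda ∩ Ines ∩ Grace ∩ Kira: 12:00–12:15.
Total common minutes: 15.

15 minutes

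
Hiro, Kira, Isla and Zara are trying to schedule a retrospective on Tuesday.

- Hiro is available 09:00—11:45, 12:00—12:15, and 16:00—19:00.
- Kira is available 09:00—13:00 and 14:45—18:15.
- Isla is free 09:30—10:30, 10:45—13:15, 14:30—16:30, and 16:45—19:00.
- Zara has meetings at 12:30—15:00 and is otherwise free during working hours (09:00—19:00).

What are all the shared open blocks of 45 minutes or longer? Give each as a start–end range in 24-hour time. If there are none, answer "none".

Zara free within 09:00–19:00: 09:00–12:30, 15:00–19:00.
Hiro ∩ Kira: 09:00–11:45, 12:00–12:15, 16:00–18:15.
Hiro ∩ Kira ∩ Isla: 09:30–10:30, 10:45–11:45, 12:00–12:15, 16:00–16:30, 16:45–18:15.
Hiro ∩ Kira ∩ Isla ∩ Zara: 09:30–10:30, 10:45–11:45, 12:00–12:15, 16:00–16:30, 16:45–18:15.
Windows ≥ 45 min: 09:30–10:30, 10:45–11:45, 16:45–18:15.

09:30–10:30, 10:45–11:45, 16:45–18:15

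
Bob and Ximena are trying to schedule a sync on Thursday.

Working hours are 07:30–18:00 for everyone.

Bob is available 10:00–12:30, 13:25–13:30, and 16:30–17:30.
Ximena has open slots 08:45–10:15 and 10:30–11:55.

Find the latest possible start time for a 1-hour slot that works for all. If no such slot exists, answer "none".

Bob ∩ Ximena: 10:00–10:15, 10:30–11:55.
Windows ≥ 60 min: 10:30–11:55.
Latest start in the last window 10:30–11:55 is 11:55 − 60 min = 10:55.

10:55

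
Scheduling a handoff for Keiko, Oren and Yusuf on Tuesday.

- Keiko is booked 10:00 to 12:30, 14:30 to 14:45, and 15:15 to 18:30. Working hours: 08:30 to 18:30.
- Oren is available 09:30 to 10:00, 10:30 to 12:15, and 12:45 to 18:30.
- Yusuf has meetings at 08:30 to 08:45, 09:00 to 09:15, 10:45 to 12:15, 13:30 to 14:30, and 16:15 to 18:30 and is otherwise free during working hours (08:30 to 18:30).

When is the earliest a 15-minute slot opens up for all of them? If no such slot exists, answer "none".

09:30

Keiko free within 08:30–18:30: 08:30–10:00, 12:30–14:30, 14:45–15:15.
Yusuf free within 08:30–18:30: 08:45–09:00, 09:15–10:45, 12:15–13:30, 14:30–16:15.
Keiko ∩ Oren: 09:30–10:00, 12:45–14:30, 14:45–15:15.
Keiko ∩ Oren ∩ Yusuf: 09:30–10:00, 12:45–13:30, 14:45–15:15.
Windows ≥ 15 min: 09:30–10:00, 12:45–13:30, 14:45–15:15.
Earliest such window starts at 09:30.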